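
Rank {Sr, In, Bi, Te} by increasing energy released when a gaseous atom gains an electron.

EA tends to increase across a period and decrease down a group, though the pattern is less regular than for IE or radius.
Here both period and group differ, so the two effects have to be weighed against each other.
In > Sr: In lies to the right of Sr in period 5, so the across-period effect alone puts In higher.
Bi > In: the two effects oppose for this pair; the across-period effect wins (91 vs 29 kJ/mol).
Te > Bi: relative to Bi, both the across-period and down-group shifts push Te's electron affinity up.
For reference (kJ/mol): Sr 5, In 29, Te 190, Bi 91.
So from lowest to highest: Sr < In < Bi < Te.

Sr < In < Bi < Te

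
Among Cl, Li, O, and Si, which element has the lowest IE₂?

Consider each +1 ion: Cl⁺ still has 6 valence electrons; Li⁺ is the bare [He] core; O⁺ still has 5 valence electrons; Si⁺ still has 3 valence electrons.
Core electrons are held far more tightly than valence electrons, so Li tops the IE_2 order.
Valence configurations: Cl⁺ [Ne]3s²3p⁴, O⁺ [He]2s²2p³, Si⁺ [Ne]3s²3p¹.
Tabulated IE_2 (kJ/mol): Cl 2298, Li 7298, O 3388, Si 1577.
So the second ionization energies run Si < Cl < O < Li.

Si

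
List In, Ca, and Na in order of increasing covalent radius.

Na is in period 3, group 1; Ca is in period 4, group 2; In is in period 5, group 13.
Moving right in a period, electrons are added to the same shell under a stronger nuclear pull, so atoms get smaller; moving down, a new shell is opened and atoms get larger.
These sit on a diagonal, where the across-period and down-group effects partly cancel.
Na > In: period and group pull opposite ways; the across-period shift dominates (155 vs 142 pm).
Ca > Na: period and group pull opposite ways; the down-group shift dominates (171 vs 155 pm).
Approximate values (pm): Na 155, Ca 171, In 142.
So from smallest to largest: In < Na < Ca.

In < Na < Ca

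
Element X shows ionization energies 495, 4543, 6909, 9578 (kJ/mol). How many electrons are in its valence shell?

Look for the largest jump between consecutive ionization energies: IE2/IE1 ≈ 9.2, far larger than any earlier ratio.
That jump marks the point where a core electron is being removed. So the atom has 1 valence electron.

1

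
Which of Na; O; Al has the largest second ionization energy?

The second ionization energy removes an electron from the +1 ion. For each element: Na⁺ is the bare [Ne] core; O⁺ still has 5 valence electrons; Al⁺ still has 2 valence electrons.
Breaking into a closed-shell core is much more expensive than removing a leftover valence electron — Na has the largest IE_2 here.
Valence configurations: O⁺ [He]2s²2p³, Al⁺ [Ne]3s².
Approximate IE_2 values (kJ/mol): Na 4562, O 3388, Al 1817.
Hence IE_2: Al < O < Na.

Na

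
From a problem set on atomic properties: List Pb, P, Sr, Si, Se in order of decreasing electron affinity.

Se, Si, P, Pb, Sr

Si is in period 3, group 14; P is in period 3, group 15; Se is in period 4, group 16; Sr is in period 5, group 2; Pb is in period 6, group 14.
Atoms with high Z_eff and room in the valence shell (especially the halogens) have the most exothermic electron affinities.
Neither a single period nor a single group — weigh both effects.
Pb > Sr: the two effects oppose for this pair; the across-period effect wins (35 vs 5 kJ/mol).
P > Pb: both effects reinforce here, so P is clearly the higher of the two.
Si > P: this pair runs against the simple trend — see the exception note.
Se > Si: period and group pull opposite ways; the across-period shift dominates (195 vs 134 kJ/mol).
Note the exception: Si has a higher electron affinity than P, contrary to the simple trend — adding an electron to P's half-filled 3p³ is unfavourable, so Si (3p²) has the more exothermic EA.
For reference (kJ/mol): Si 134, P 72, Se 195, Sr 5, Pb 35.
So from highest to lowest: Se > Si > P > Pb > Sr.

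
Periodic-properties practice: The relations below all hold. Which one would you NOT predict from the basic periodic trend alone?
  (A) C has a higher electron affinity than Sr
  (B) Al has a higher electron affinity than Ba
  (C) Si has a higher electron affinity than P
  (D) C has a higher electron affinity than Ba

(C)

The general trend: electron affinity increases across a period and decreases down a group.
(A) C (period 2, group 14) vs Sr (period 5, group 2): the stated order agrees with the simple trend.
(B) Al (period 3, group 13) vs Ba (period 6, group 2): the stated order agrees with the simple trend.
(C) Si (period 3, group 14) vs P (period 3, group 15): the stated order contradicts the simple trend.
(D) C (period 2, group 14) vs Ba (period 6, group 2): the stated order agrees with the simple trend.
The exception is (C): adding an electron to P's half-filled 3p³ is unfavourable, so Si (3p²) has the more exothermic EA.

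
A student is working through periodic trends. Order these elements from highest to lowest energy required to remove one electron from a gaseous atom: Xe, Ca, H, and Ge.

H is in period 1, group 1; Ca is in period 4, group 2; Ge is in period 4, group 14; Xe is in period 5, group 18.
Across a period the outer electron is held more tightly (higher IE₁); down a group it sits in a higher shell, more shielded, and comes off more easily.
Neither a single period nor a single group — weigh both effects.
Ge > Ca: Ge lies to the right of Ca in period 4, so the across-period effect alone puts Ge higher.
Xe > Ge: the two effects oppose for this pair; the across-period effect wins (1170 vs 762 kJ/mol).
H > Xe: the two effects oppose for this pair; the down-group effect wins (1312 vs 1170 kJ/mol).
Approximate values (kJ/mol): H 1312, Ca 590, Ge 762, Xe 1170.
So from highest to lowest: H > Xe > Ge > Ca.

H, Xe, Ge, Ca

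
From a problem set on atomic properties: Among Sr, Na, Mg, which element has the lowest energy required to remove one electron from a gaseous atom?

Across a period the outer electron is held more tightly (higher IE₁); down a group it sits in a higher shell, more shielded, and comes off more easily.
Neither a single period nor a single group — weigh both effects.
Sr > Na: period and group pull opposite ways; the across-period shift dominates (550 vs 496 kJ/mol).
Mg > Sr: Mg sits above Sr in group 2, so the down-group effect alone puts Mg higher.
Approximate values (kJ/mol): Na 496, Mg 738, Sr 550.
The lowest energy required to remove one electron from a gaseous atom among these belongs to Na.

Na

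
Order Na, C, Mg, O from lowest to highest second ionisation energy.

Mg, C, O, Na

Consider each +1 ion: Na⁺ is the bare [Ne] core; C⁺ still has 3 valence electrons; Mg⁺ still has 1 valence electron; O⁺ still has 5 valence electrons.
Breaking into a closed-shell core is much more expensive than removing a leftover valence electron — Na has the largest IE_2 here.
Valence configurations: C⁺ [He]2s²2p¹, Mg⁺ [Ne]3s¹, O⁺ [He]2s²2p³.
Tabulated IE_2 (kJ/mol): Na 4562, C 2353, Mg 1451, O 3388.
Putting it together, IE_2: Mg < C < O < Na.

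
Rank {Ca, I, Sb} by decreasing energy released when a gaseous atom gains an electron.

I > Sb > Ca

Electron affinity generally becomes more exothermic across a period toward the halogens and less exothermic down a group.
Here both period and group differ, so the two effects have to be weighed against each other.
Sb > Ca: the two effects oppose for this pair; the across-period effect wins (103 vs 2 kJ/mol).
I > Sb: both are in period 5; the period trend gives I the larger value.
For reference (kJ/mol): Ca 2, Sb 103, I 295.
So from highest to lowest: I > Sb > Ca.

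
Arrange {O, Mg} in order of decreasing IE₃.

Mg > O

The third ionization energy removes an electron from the +2 ion. For each element: O²⁺ still has 4 valence electrons; Mg²⁺ is the bare [Ne] core.
Pulling an electron out of a noble-gas core costs far more than removing a remaining valence electron, so Mg sits at the high end of IE_3.
Tabulated IE_3 (kJ/mol): O 5300, Mg 7733.
So the third ionization energies run O < Mg.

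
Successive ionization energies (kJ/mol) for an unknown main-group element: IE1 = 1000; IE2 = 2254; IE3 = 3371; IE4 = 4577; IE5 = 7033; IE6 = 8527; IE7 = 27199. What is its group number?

Group 16

Look for the largest jump between consecutive ionization energies: IE7/IE6 ≈ 3.2, far larger than any earlier ratio.
That jump marks the point where a core electron is being removed. So the atom has 6 valence electrons.
A main-group element with 6 valence electrons is in group 16.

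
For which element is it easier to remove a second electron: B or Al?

After 1 electron has been removed, what remains? B⁺ still has 2 valence electrons; Al⁺ still has 2 valence electrons.
All are still removing valence electrons, so compare the +1 ions as you would atoms: IE_2 generally rises across a period (higher Z_eff) and falls down a group (larger shell), subject to the usual subshell exceptions.
Valence configurations: B⁺ [He]2s², Al⁺ [Ne]3s².
Tabulated IE_2 (kJ/mol): B 2427, Al 1817.
So the second ionization energies run Al < B.

Al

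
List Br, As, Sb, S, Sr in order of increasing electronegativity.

S is in period 3, group 16; As is in period 4, group 15; Br is in period 4, group 17; Sr is in period 5, group 2; Sb is in period 5, group 15.
EN rises left→right (higher Z_eff, smaller atoms) and falls top→bottom (larger, more shielded atoms).
Neither a single period nor a single group — weigh both effects.
Sb > Sr: both are in period 5; the period trend gives Sb the larger value.
As > Sb: As sits above Sb in group 15, so the down-group effect alone puts As higher.
S > As: both effects reinforce here, so S is clearly the higher of the two.
Br > S: period and group pull opposite ways; the across-period shift dominates (2.96 vs 2.58).
Tabulated electronegativity (Pauling): S 2.58, As 2.18, Br 2.96, Sr 0.95, Sb 2.05.
So from lowest to highest: Sr < Sb < As < S < Br.

Sr < Sb < As < S < Br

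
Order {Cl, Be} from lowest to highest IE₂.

Be < Cl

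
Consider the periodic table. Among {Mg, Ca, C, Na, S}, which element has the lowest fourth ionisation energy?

S

Consider each +3 ion: Mg³⁺ is already 1 electron into the core; Ca³⁺ is already 1 electron into the core; C³⁺ still has 1 valence electron; Na³⁺ is already 2 electrons into the core; S³⁺ still has 3 valence electrons.
Pulling an electron out of a noble-gas core costs far more than removing a remaining valence electron, so Ca, Na and Mg sit at the high end of IE_4.
Valence configurations: C³⁺ [He]2s¹, S³⁺ [Ne]3s²3p¹.
The numbers (kJ/mol): Mg 10543, Ca 6491, C 6223, Na 9543, S 4556.
Putting it together, IE_4: S < C < Ca < Na < Mg.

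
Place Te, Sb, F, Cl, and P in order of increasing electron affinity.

P < Sb < Te < F < Cl

F is in period 2, group 17; P is in period 3, group 15; Cl is in period 3, group 17; Sb is in period 5, group 15; Te is in period 5, group 16.
Adding an electron releases more energy for atoms nearer the top right (short of the noble gases).
Here both period and group differ, so the two effects have to be weighed against each other.
Sb > P: this pair runs against the simple trend — see the exception note.
Te > Sb: both are in period 5; the period trend gives Te the larger value.
F > Te: both effects reinforce here, so F is clearly the higher of the two.
Cl > F: this pair runs against the simple trend — see the exception note.
Note the exception: Sb has a higher electron affinity than P, contrary to the simple trend — both are half-filled np³, but the pairing/repulsion penalty for the added electron shrinks as the p orbitals become larger and more diffuse down the group, and for Sb that outweighs the weaker nuclear attraction.
Note the exception: Cl has a higher electron affinity than F, contrary to the simple trend — F's small 2p subshell makes the incoming electron feel strong e⁻–e⁻ repulsion, so Cl actually releases more energy on gaining an electron.
Tabulated electron affinity (kJ/mol): F 328, P 72, Cl 349, Sb 103, Te 190.
So from lowest to highest: P < Sb < Te < F < Cl.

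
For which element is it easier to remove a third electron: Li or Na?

IE_3 is the cost of taking one more electron from the +2 cation: Li²⁺ is already 1 electron into the core; Na²⁺ is already 1 electron into the core.
All of these are removing an electron from a noble-gas core or deeper; the smaller core (lower principal quantum number) is held far more tightly, and within a period the higher nuclear charge binds the same core more tightly.
The numbers (kJ/mol): Li 11815, Na 6910.
So the third ionization energies run Na < Li.

Na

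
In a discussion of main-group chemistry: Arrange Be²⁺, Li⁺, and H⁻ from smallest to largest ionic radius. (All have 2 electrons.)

All of these have 2 electrons, so size is governed by nuclear charge alone: the more protons, the stronger the pull on the same electron cloud, and the smaller the ion.
Nuclear charges: Be²⁺ (Z=4), Li⁺ (Z=3), H⁻ (Z=1).
Smallest to largest: Be²⁺ < Li⁺ < H⁻.

Be²⁺, Li⁺, H⁻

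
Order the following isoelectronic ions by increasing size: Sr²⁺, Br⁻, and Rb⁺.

All of these have 36 electrons, so size is governed by nuclear charge alone: the more protons, the stronger the pull on the same electron cloud, and the smaller the ion.
Nuclear charges: Sr²⁺ (Z=38), Rb⁺ (Z=37), Br⁻ (Z=35).
Smallest to largest: Sr²⁺ < Rb⁺ < Br⁻.

Sr²⁺ < Rb⁺ < Br⁻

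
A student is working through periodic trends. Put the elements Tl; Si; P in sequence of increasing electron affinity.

Adding an electron releases more energy for atoms nearer the top right (short of the noble gases).
Neither a single period nor a single group — weigh both effects.
P > Tl: both effects reinforce here, so P is clearly the higher of the two.
Si > P: this pair runs against the simple trend — see the exception note.
Note the exception: Si has a higher electron affinity than P, contrary to the simple trend — adding an electron to P's half-filled 3p³ is unfavourable, so Si (3p²) has the more exothermic EA.
Approximate values (kJ/mol): Si 134, P 72, Tl 19.
So from lowest to highest: Tl < P < Si.

Tl < P < Si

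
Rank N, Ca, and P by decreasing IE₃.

Ca > N > P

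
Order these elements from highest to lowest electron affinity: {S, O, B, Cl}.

Cl, S, O, B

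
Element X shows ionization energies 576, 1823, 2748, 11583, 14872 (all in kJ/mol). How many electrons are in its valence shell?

3

Look for the largest jump between consecutive ionization energies: IE4/IE3 ≈ 4.2, far larger than any earlier ratio.
That jump marks the point where a core electron is being removed. So the atom has 3 valence electrons.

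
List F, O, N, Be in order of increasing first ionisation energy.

Be < O < N < F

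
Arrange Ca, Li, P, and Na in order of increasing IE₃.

IE_3 is the cost of taking one more electron from the +2 cation: Ca²⁺ is the bare [Ar] core; Li²⁺ is already 1 electron into the core; P²⁺ still has 3 valence electrons; Na²⁺ is already 1 electron into the core.
Core electrons are held far more tightly than valence electrons, so Ca, Na and Li top the IE_3 order.
Tabulated IE_3 (kJ/mol): Ca 4912, Li 11815, P 2914, Na 6910.
Hence IE_3: P < Ca < Na < Li.

P < Ca < Na < Li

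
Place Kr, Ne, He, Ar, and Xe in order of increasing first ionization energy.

Xe < Kr < Ar < Ne < He

He is in period 1, group 18; Ne is in period 2, group 18; Ar is in period 3, group 18; Kr is in period 4, group 18; Xe is in period 5, group 18.
Removing the outermost electron gets harder across a period and easier down a group.
All are in group 18, so first ionization energy increases up the group.
So from lowest to highest: Xe < Kr < Ar < Ne < He.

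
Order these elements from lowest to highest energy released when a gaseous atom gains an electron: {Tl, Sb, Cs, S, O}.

Atoms with high Z_eff and room in the valence shell (especially the halogens) have the most exothermic electron affinities.
Neither a single period nor a single group — weigh both effects.
Cs > Tl: this pair runs against the simple trend — see the exception note.
Sb > Cs: both effects reinforce here, so Sb is clearly the higher of the two.
O > Sb: relative to Sb, both the across-period and down-group shifts push O's electron affinity up.
S > O: this pair runs against the simple trend — see the exception note.
Note the exception: Cs has a higher electron affinity than Tl, contrary to the simple trend — Tl's ns²np¹ configuration gives only a small electron affinity — the sparsely filled np subshell binds an added electron weakly.
Note the exception: S has a higher electron affinity than O, contrary to the simple trend — the compact 2p subshell of O repels the added electron more than S's larger 3p does.
Tabulated electron affinity (kJ/mol): O 141, S 200, Sb 103, Cs 46, Tl 19.
So from lowest to highest: Tl < Cs < Sb < O < S.

Tl, Cs, Sb, O, S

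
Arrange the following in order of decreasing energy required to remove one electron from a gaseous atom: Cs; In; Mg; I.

Mg is in period 3, group 2; In is in period 5, group 13; I is in period 5, group 17; Cs is in period 6, group 1.
Across a period the outer electron is held more tightly (higher IE₁); down a group it sits in a higher shell, more shielded, and comes off more easily.
These span different periods and groups, so the two trends combine.
In > Cs: relative to Cs, both the across-period and down-group shifts push In's first ionization energy up.
Mg > In: the two effects oppose for this pair; the down-group effect wins (738 vs 558 kJ/mol).
I > Mg: period and group pull opposite ways; the across-period shift dominates (1008 vs 738 kJ/mol).
Tabulated first ionization energy (kJ/mol): Mg 738, In 558, I 1008, Cs 376.
So from highest to lowest: I > Mg > In > Cs.

I > Mg > In > Cs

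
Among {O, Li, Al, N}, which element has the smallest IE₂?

IE_2 is the cost of taking one more electron from the +1 cation: O⁺ still has 5 valence electrons; Li⁺ is the bare [He] core; Al⁺ still has 2 valence electrons; N⁺ still has 4 valence electrons.
Breaking into a closed-shell core is much more expensive than removing a leftover valence electron — Li has the largest IE_2 here.
Valence configurations: O⁺ [He]2s²2p³, Al⁺ [Ne]3s², N⁺ [He]2s²2p².
Tabulated IE_2 (kJ/mol): O 3388, Li 7298, Al 1817, N 2856.
Putting it together, IE_2: Al < N < O < Li.

Al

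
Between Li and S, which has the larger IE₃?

Li

The third ionization energy removes an electron from the +2 ion. For each element: Li²⁺ is already 1 electron into the core; S²⁺ still has 4 valence electrons.
Pulling an electron out of a noble-gas core costs far more than removing a remaining valence electron, so Li sits at the high end of IE_3.
Tabulated IE_3 (kJ/mol): Li 11815, S 3357.
Hence IE_3: S < Li.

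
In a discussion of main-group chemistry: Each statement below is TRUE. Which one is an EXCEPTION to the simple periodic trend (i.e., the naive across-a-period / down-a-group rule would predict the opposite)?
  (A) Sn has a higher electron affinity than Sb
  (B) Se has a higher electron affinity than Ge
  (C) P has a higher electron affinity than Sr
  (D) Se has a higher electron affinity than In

(A)

The general trend: electron affinity increases across a period and decreases down a group.
(A) Sn (period 5, group 14) vs Sb (period 5, group 15): the stated order contradicts the simple trend.
(B) Se (period 4, group 16) vs Ge (period 4, group 14): the stated order agrees with the simple trend.
(C) P (period 3, group 15) vs Sr (period 5, group 2): the stated order agrees with the simple trend.
(D) Se (period 4, group 16) vs In (period 5, group 13): the stated order agrees with the simple trend.
The exception is (A): adding an electron to Sb's half-filled 5p³ is unfavourable, so Sn has the more exothermic EA.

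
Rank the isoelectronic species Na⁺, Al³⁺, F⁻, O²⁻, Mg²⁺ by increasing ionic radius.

Al³⁺, Mg²⁺, Na⁺, F⁻, O²⁻

All of these have 10 electrons, so size is governed by nuclear charge alone: the more protons, the stronger the pull on the same electron cloud, and the smaller the ion.
Nuclear charges: Al³⁺ (Z=13), Mg²⁺ (Z=12), Na⁺ (Z=11), F⁻ (Z=9), O²⁻ (Z=8).
Smallest to largest: Al³⁺ < Mg²⁺ < Na⁺ < F⁻ < O²⁻.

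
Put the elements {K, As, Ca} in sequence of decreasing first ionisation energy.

As > Ca > K

K is in period 4, group 1; Ca is in period 4, group 2; As is in period 4, group 15.
Removing the outermost electron gets harder across a period and easier down a group.
All lie in period 4, so first ionization energy increases left to right.
So from highest to lowest: As > Ca > K.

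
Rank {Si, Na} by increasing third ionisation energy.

The third ionization energy removes an electron from the +2 ion. For each element: Si²⁺ still has 2 valence electrons; Na²⁺ is already 1 electron into the core.
Pulling an electron out of a noble-gas core costs far more than removing a remaining valence electron, so Na sits at the high end of IE_3.
Tabulated IE_3 (kJ/mol): Si 3232, Na 6910.
Hence IE_3: Si < Na.

Si < Na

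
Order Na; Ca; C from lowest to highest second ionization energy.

Ca, C, Na

IE_2 is the cost of taking one more electron from the +1 cation: Na⁺ is the bare [Ne] core; Ca⁺ still has 1 valence electron; C⁺ still has 3 valence electrons.
Breaking into a closed-shell core is much more expensive than removing a leftover valence electron — Na has the largest IE_2 here.
Valence configurations: Ca⁺ [Ar]4s¹, C⁺ [He]2s²2p¹.
Approximate IE_2 values (kJ/mol): Na 4562, Ca 1145, C 2353.
Hence IE_2: Ca < C < Na.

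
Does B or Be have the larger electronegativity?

B

Be is in period 2, group 2; B is in period 2, group 13.
Smaller atoms with higher effective nuclear charge are more electronegative.
All lie in period 2, so electronegativity increases left to right.
So B has the larger electronegativity (B > Be).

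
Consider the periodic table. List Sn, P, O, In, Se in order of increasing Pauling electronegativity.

EN rises left→right (higher Z_eff, smaller atoms) and falls top→bottom (larger, more shielded atoms).
Neither a single period nor a single group — weigh both effects.
Sn > In: Sn lies to the right of In in period 5, so the across-period effect alone puts Sn higher.
P > Sn: both effects reinforce here, so P is clearly the higher of the two.
Se > P: the two effects oppose for this pair; the across-period effect wins (2.55 vs 2.19).
O > Se: O sits above Se in group 16, so the down-group effect alone puts O higher.
For reference (Pauling): O 3.44, P 2.19, Se 2.55, In 1.78, Sn 1.96.
So from lowest to highest: In < Sn < P < Se < O.

In < Sn < P < Se < O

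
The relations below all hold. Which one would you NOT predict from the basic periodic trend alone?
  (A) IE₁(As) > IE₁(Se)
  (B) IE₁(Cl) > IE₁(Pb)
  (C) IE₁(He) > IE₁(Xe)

The general trend: first ionization energy increases across a period and decreases down a group.
(A) As (period 4, group 15) vs Se (period 4, group 16): the stated order contradicts the simple trend.
(B) Cl (period 3, group 17) vs Pb (period 6, group 14): the stated order agrees with the simple trend.
(C) He (period 1, group 18) vs Xe (period 5, group 18): the stated order agrees with the simple trend.
The exception is (A): Se (4p⁴) ionizes more easily than half-filled As (4p³).

(A)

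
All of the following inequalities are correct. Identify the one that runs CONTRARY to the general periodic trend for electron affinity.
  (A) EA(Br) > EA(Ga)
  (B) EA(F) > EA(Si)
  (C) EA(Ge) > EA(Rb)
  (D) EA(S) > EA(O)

(D)

The general trend: electron affinity increases across a period and decreases down a group.
(A) Br (period 4, group 17) vs Ga (period 4, group 13): the stated order agrees with the simple trend.
(B) F (period 2, group 17) vs Si (period 3, group 14): the stated order agrees with the simple trend.
(C) Ge (period 4, group 14) vs Rb (period 5, group 1): the stated order agrees with the simple trend.
(D) S (period 3, group 16) vs O (period 2, group 16): the stated order contradicts the simple trend.
The exception is (D): the compact 2p subshell of O repels the added electron more than S's larger 3p does.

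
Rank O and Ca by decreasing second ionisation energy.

IE_2 is the cost of taking one more electron from the +1 cation: O⁺ still has 5 valence electrons; Ca⁺ still has 1 valence electron.
All are still removing valence electrons, so compare the +1 ions as you would atoms: IE_2 generally rises across a period (higher Z_eff) and falls down a group (larger shell), subject to the usual subshell exceptions.
Valence configurations: O⁺ [He]2s²2p³, Ca⁺ [Ar]4s¹.
Approximate IE_2 values (kJ/mol): O 3388, Ca 1145.
Hence IE_2: Ca < O.

O, Ca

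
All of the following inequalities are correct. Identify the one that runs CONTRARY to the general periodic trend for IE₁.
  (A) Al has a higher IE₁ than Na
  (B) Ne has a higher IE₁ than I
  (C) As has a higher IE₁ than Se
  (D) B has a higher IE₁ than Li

(C)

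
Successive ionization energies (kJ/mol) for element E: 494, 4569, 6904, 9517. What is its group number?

Look for the largest jump between consecutive ionization energies: IE2/IE1 ≈ 9.2, far larger than any earlier ratio.
That jump marks the point where a core electron is being removed. So the atom has 1 valence electron.
A main-group element with 1 valence electron is in group 1.

Group 1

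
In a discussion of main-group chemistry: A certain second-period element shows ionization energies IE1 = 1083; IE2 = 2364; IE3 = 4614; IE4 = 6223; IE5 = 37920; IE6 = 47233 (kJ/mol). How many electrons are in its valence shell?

4

Look for the largest jump between consecutive ionization energies: IE5/IE4 ≈ 6.1, far larger than any earlier ratio.
That jump marks the point where a core electron is being removed. So the atom has 4 valence electrons.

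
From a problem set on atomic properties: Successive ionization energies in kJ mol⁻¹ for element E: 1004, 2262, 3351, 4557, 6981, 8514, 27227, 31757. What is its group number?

Look for the largest jump between consecutive ionization energies: IE7/IE6 ≈ 3.2, far larger than any earlier ratio.
That jump marks the point where a core electron is being removed. So the atom has 6 valence electrons.
A main-group element with 6 valence electrons is in group 16.

Group 16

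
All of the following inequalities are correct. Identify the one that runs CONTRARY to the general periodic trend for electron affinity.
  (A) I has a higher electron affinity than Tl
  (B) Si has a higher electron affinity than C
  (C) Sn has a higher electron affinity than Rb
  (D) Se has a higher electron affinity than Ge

The general trend: electron affinity increases across a period and decreases down a group.
(A) I (period 5, group 17) vs Tl (period 6, group 13): the stated order agrees with the simple trend.
(B) Si (period 3, group 14) vs C (period 2, group 14): the stated order contradicts the simple trend.
(C) Sn (period 5, group 14) vs Rb (period 5, group 1): the stated order agrees with the simple trend.
(D) Se (period 4, group 16) vs Ge (period 4, group 14): the stated order agrees with the simple trend.
The exception is (B): Si's larger, more diffuse 3p orbitals accept an added electron slightly more readily than C's compact 2p.

(B)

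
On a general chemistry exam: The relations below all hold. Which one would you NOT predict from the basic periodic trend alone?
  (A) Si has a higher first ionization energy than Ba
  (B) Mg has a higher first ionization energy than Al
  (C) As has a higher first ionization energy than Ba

(B)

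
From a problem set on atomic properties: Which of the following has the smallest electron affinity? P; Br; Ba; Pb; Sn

Ba

P is in period 3, group 15; Br is in period 4, group 17; Sn is in period 5, group 14; Ba is in period 6, group 2; Pb is in period 6, group 14.
EA tends to increase across a period and decrease down a group, though the pattern is less regular than for IE or radius.
Here both period and group differ, so the two effects have to be weighed against each other.
Pb > Ba: both are in period 6; the period trend gives Pb the larger value.
P > Pb: both effects reinforce here, so P is clearly the higher of the two.
Sn > P: this pair runs against the simple trend — see the exception note.
Br > Sn: relative to Sn, both the across-period and down-group shifts push Br's electron affinity up.
Note the exception: Sn has a higher electron affinity than P, contrary to the simple trend — adding an electron to P's half-filled np³ subshell costs electron-pairing energy.
Approximate values (kJ/mol): P 72, Br 325, Sn 107, Ba 14, Pb 35.
The smallest electron affinity among these belongs to Ba.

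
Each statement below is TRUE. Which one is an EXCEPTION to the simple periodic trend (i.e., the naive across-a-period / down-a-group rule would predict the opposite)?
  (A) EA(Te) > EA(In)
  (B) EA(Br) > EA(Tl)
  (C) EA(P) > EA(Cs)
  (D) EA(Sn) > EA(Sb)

(D)

The general trend: electron affinity increases across a period and decreases down a group.
(A) Te (period 5, group 16) vs In (period 5, group 13): the stated order agrees with the simple trend.
(B) Br (period 4, group 17) vs Tl (period 6, group 13): the stated order agrees with the simple trend.
(C) P (period 3, group 15) vs Cs (period 6, group 1): the stated order agrees with the simple trend.
(D) Sn (period 5, group 14) vs Sb (period 5, group 15): the stated order contradicts the simple trend.
The exception is (D): adding an electron to Sb's half-filled 5p³ is unfavourable, so Sn has the more exothermic EA.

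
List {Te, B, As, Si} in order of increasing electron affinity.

B < As < Si < Te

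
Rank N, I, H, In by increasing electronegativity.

H is in period 1, group 1; N is in period 2, group 15; In is in period 5, group 13; I is in period 5, group 17.
EN rises left→right (higher Z_eff, smaller atoms) and falls top→bottom (larger, more shielded atoms).
Neither a single period nor a single group — weigh both effects.
H > In: the two effects oppose for this pair; the down-group effect wins (2.20 vs 1.78).
I > H: period and group pull opposite ways; the across-period shift dominates (2.66 vs 2.20).
N > I: the two effects oppose for this pair; the down-group effect wins (3.04 vs 2.66).
Tabulated electronegativity (Pauling): H 2.20, N 3.04, In 1.78, I 2.66.
So from lowest to highest: In < H < I < N.

In, H, I, N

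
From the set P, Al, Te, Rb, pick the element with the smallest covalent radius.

P

Moving right in a period, electrons are added to the same shell under a stronger nuclear pull, so atoms get smaller; moving down, a new shell is opened and atoms get larger.
Neither a single period nor a single group — weigh both effects.
Al > P: both are in period 3; the period trend gives Al the larger value.
Te > Al: the two effects oppose for this pair; the down-group effect wins (136 vs 126 pm).
Rb > Te: both are in period 5; the period trend gives Rb the larger value.
Approximate values (pm): Al 126, P 111, Rb 210, Te 136.
The smallest covalent radius among these belongs to P.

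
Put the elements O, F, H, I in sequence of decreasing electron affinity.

F > I > O > H

H is in period 1, group 1; O is in period 2, group 16; F is in period 2, group 17; I is in period 5, group 17.
EA tends to increase across a period and decrease down a group, though the pattern is less regular than for IE or radius.
Neither a single period nor a single group — weigh both effects.
O > H: period and group pull opposite ways; the across-period shift dominates (141 vs 73 kJ/mol).
I > O: the two effects oppose for this pair; the across-period effect wins (295 vs 141 kJ/mol).
F > I: F sits above I in group 17, so the down-group effect alone puts F higher.
Approximate values (kJ/mol): H 73, O 141, F 328, I 295.
So from highest to lowest: F > I > O > H.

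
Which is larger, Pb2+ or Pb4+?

Pb2+

Both ions have Z = 82 protons, but Pb4+ has lost more electrons, so its remaining electrons feel a larger effective nuclear charge per electron and are pulled in more tightly.
Higher positive charge → smaller ion, so Pb2+ > Pb4+.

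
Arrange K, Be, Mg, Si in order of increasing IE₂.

Mg < Si < Be < K

IE_2 is the cost of taking one more electron from the +1 cation: K⁺ is the bare [Ar] core; Be⁺ still has 1 valence electron; Mg⁺ still has 1 valence electron; Si⁺ still has 3 valence electrons.
Core electrons are held far more tightly than valence electrons, so K tops the IE_2 order.
Valence configurations: Be⁺ [He]2s¹, Mg⁺ [Ne]3s¹, Si⁺ [Ne]3s²3p¹.
Approximate IE_2 values (kJ/mol): K 3052, Be 1757, Mg 1451, Si 1577.
Putting it together, IE_2: Mg < Si < Be < K.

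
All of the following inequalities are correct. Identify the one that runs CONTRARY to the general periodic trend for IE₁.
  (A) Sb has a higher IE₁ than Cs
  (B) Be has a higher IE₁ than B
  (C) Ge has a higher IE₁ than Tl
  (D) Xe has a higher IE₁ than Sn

(B)

The general trend: IE₁ increases across a period and decreases down a group.
(A) Sb (period 5, group 15) vs Cs (period 6, group 1): the stated order agrees with the simple trend.
(B) Be (period 2, group 2) vs B (period 2, group 13): the stated order contradicts the simple trend.
(C) Ge (period 4, group 14) vs Tl (period 6, group 13): the stated order agrees with the simple trend.
(D) Xe (period 5, group 18) vs Sn (period 5, group 14): the stated order agrees with the simple trend.
The exception is (B): removing B's lone 2p electron is easier than breaking Be's filled 2s².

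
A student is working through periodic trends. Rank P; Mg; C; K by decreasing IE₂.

K, C, P, Mg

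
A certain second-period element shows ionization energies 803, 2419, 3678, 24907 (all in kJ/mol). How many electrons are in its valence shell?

3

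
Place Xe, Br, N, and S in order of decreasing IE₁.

N > Xe > Br > S

N is in period 2, group 15; S is in period 3, group 16; Br is in period 4, group 17; Xe is in period 5, group 18.
IE₁ increases left→right with effective nuclear charge and decreases top→bottom as the valence shell moves farther out.
These sit on a diagonal, where the across-period and down-group effects partly cancel.
Br > S: period and group pull opposite ways; the across-period shift dominates (1140 vs 1000 kJ/mol).
Xe > Br: the two effects oppose for this pair; the across-period effect wins (1170 vs 1140 kJ/mol).
N > Xe: the two effects oppose for this pair; the down-group effect wins (1402 vs 1170 kJ/mol).
Approximate values (kJ/mol): N 1402, S 1000, Br 1140, Xe 1170.
So from highest to lowest: N > Xe > Br > S.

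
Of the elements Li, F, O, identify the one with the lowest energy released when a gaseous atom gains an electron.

Li

Li is in period 2, group 1; O is in period 2, group 16; F is in period 2, group 17.
Electron affinity generally becomes more exothermic across a period toward the halogens and less exothermic down a group.
All lie in period 2, so electron affinity increases left to right.
The lowest energy released when a gaseous atom gains an electron among these belongs to Li.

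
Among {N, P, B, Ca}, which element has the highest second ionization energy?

N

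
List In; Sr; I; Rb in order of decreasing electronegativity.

Rb is in period 5, group 1; Sr is in period 5, group 2; In is in period 5, group 13; I is in period 5, group 17.
Electronegativity increases across a period and decreases down a group, tracking effective nuclear charge and atomic size.
All lie in period 5, so electronegativity increases left to right.
So from highest to lowest: I > In > Sr > Rb.

I, In, Sr, Rb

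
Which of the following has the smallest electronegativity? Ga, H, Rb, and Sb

H is in period 1, group 1; Ga is in period 4, group 13; Rb is in period 5, group 1; Sb is in period 5, group 15.
Atoms toward the upper right of the periodic table pull bonding electrons most strongly.
Neither a single period nor a single group — weigh both effects.
Ga > Rb: relative to Rb, both the across-period and down-group shifts push Ga's electronegativity up.
Sb > Ga: period and group pull opposite ways; the across-period shift dominates (2.05 vs 1.81).
H > Sb: the two effects oppose for this pair; the down-group effect wins (2.20 vs 2.05).
Tabulated electronegativity (Pauling): H 2.20, Ga 1.81, Rb 0.82, Sb 2.05.
The smallest electronegativity among these belongs to Rb.

Rb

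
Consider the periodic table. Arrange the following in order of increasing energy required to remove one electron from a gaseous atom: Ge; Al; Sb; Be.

Al < Ge < Sb < Be

Be is in period 2, group 2; Al is in period 3, group 13; Ge is in period 4, group 14; Sb is in period 5, group 15.
IE₁ increases left→right with effective nuclear charge and decreases top→bottom as the valence shell moves farther out.
A diagonal step moves right (one effect) and down (the opposite effect) at once.
Ge > Al: period and group pull opposite ways; the across-period shift dominates (762 vs 578 kJ/mol).
Sb > Ge: the two effects oppose for this pair; the across-period effect wins (831 vs 762 kJ/mol).
Be > Sb: period and group pull opposite ways; the down-group shift dominates (900 vs 831 kJ/mol).
Tabulated first ionization energy (kJ/mol): Be 900, Al 578, Ge 762, Sb 831.
So from lowest to highest: Al < Ge < Sb < Be.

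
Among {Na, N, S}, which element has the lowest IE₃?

S

The third ionization energy removes an electron from the +2 ion. For each element: Na²⁺ is already 1 electron into the core; N²⁺ still has 3 valence electrons; S²⁺ still has 4 valence electrons.
Breaking into a closed-shell core is much more expensive than removing a leftover valence electron — Na has the largest IE_3 here.
Valence configurations: N²⁺ [He]2s²2p¹, S²⁺ [Ne]3s²3p².
The numbers (kJ/mol): Na 6910, N 4578, S 3357.
So the third ionization energies run S < N < Na.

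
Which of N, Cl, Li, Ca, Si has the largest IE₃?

IE_3 is the cost of taking one more electron from the +2 cation: N²⁺ still has 3 valence electrons; Cl²⁺ still has 5 valence electrons; Li²⁺ is already 1 electron into the core; Ca²⁺ is the bare [Ar] core; Si²⁺ still has 2 valence electrons.
Breaking into a closed-shell core is much more expensive than removing a leftover valence electron — Ca and Li have the largest IE_3 here.
Valence configurations: N²⁺ [He]2s²2p¹, Cl²⁺ [Ne]3s²3p³, Si²⁺ [Ne]3s².
Approximate IE_3 values (kJ/mol): N 4578, Cl 3822, Li 11815, Ca 4912, Si 3232.
So the third ionization energies run Si < Cl < N < Ca < Li.

Li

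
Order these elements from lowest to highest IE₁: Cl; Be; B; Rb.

IE₁ increases left→right with effective nuclear charge and decreases top→bottom as the valence shell moves farther out.
These span different periods and groups, so the two trends combine.
B > Rb: both effects reinforce here, so B is clearly the higher of the two.
Be > B: this pair runs against the simple trend — see the exception note.
Cl > Be: period and group pull opposite ways; the across-period shift dominates (1251 vs 900 kJ/mol).
Note the exception: Be has a higher first ionization energy than B, contrary to the simple trend — removing B's lone 2p electron is easier than breaking Be's filled 2s².
For reference (kJ/mol): Be 900, B 801, Cl 1251, Rb 403.
So from lowest to highest: Rb < B < Be < Cl.

Rb < B < Be < Cl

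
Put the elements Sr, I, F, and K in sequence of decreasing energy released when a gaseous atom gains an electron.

Adding an electron releases more energy for atoms nearer the top right (short of the noble gases).
These span different periods and groups, so the two trends combine.
K > Sr: the two effects oppose for this pair; the down-group effect wins (48 vs 5 kJ/mol).
I > K: period and group pull opposite ways; the across-period shift dominates (295 vs 48 kJ/mol).
F > I: F sits above I in group 17, so the down-group effect alone puts F higher.
Tabulated electron affinity (kJ/mol): F 328, K 48, Sr 5, I 295.
So from highest to lowest: F > I > K > Sr.

F > I > K > Sr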